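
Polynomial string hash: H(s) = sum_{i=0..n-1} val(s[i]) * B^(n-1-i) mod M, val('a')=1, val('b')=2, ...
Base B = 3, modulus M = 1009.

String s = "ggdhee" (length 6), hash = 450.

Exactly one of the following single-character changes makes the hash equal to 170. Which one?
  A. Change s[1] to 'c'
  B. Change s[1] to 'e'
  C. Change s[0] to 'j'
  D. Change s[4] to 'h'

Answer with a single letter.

Option A: s[1]='g'->'c', delta=(3-7)*3^4 mod 1009 = 685, hash=450+685 mod 1009 = 126
Option B: s[1]='g'->'e', delta=(5-7)*3^4 mod 1009 = 847, hash=450+847 mod 1009 = 288
Option C: s[0]='g'->'j', delta=(10-7)*3^5 mod 1009 = 729, hash=450+729 mod 1009 = 170 <-- target
Option D: s[4]='e'->'h', delta=(8-5)*3^1 mod 1009 = 9, hash=450+9 mod 1009 = 459

Answer: C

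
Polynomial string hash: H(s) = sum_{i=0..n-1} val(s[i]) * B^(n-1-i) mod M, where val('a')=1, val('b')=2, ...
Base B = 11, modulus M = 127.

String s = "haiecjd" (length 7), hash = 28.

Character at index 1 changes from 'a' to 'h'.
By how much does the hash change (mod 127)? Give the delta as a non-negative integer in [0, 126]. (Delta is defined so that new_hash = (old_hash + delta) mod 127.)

Answer: 105

Derivation:
Delta formula: (val(new) - val(old)) * B^(n-1-k) mod M
  val('h') - val('a') = 8 - 1 = 7
  B^(n-1-k) = 11^5 mod 127 = 15
  Delta = 7 * 15 mod 127 = 105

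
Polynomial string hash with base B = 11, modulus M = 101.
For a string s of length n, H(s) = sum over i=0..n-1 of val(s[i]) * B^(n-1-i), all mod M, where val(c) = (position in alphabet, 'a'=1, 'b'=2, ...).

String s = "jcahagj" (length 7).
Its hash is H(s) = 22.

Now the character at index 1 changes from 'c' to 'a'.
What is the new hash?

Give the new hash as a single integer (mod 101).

val('c') = 3, val('a') = 1
Position k = 1, exponent = n-1-k = 5
B^5 mod M = 11^5 mod 101 = 57
Delta = (1 - 3) * 57 mod 101 = 88
New hash = (22 + 88) mod 101 = 9

Answer: 9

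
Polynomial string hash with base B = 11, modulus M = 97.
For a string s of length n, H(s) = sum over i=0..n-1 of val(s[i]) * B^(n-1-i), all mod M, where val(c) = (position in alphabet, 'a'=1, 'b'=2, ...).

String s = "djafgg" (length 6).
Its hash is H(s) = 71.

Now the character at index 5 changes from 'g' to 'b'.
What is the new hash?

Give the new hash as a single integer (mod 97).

Answer: 66

Derivation:
val('g') = 7, val('b') = 2
Position k = 5, exponent = n-1-k = 0
B^0 mod M = 11^0 mod 97 = 1
Delta = (2 - 7) * 1 mod 97 = 92
New hash = (71 + 92) mod 97 = 66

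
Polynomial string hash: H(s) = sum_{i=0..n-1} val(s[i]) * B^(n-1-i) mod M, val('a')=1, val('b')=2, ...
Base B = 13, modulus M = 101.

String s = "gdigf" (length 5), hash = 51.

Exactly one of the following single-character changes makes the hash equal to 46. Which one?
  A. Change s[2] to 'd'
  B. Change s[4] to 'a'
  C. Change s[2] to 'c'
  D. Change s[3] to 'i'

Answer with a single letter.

Answer: B

Derivation:
Option A: s[2]='i'->'d', delta=(4-9)*13^2 mod 101 = 64, hash=51+64 mod 101 = 14
Option B: s[4]='f'->'a', delta=(1-6)*13^0 mod 101 = 96, hash=51+96 mod 101 = 46 <-- target
Option C: s[2]='i'->'c', delta=(3-9)*13^2 mod 101 = 97, hash=51+97 mod 101 = 47
Option D: s[3]='g'->'i', delta=(9-7)*13^1 mod 101 = 26, hash=51+26 mod 101 = 77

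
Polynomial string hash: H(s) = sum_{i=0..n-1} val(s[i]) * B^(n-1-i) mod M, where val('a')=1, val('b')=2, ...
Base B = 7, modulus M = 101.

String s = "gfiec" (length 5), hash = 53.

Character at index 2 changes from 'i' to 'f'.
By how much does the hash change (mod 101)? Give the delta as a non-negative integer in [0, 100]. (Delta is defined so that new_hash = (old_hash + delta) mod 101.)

Delta formula: (val(new) - val(old)) * B^(n-1-k) mod M
  val('f') - val('i') = 6 - 9 = -3
  B^(n-1-k) = 7^2 mod 101 = 49
  Delta = -3 * 49 mod 101 = 55

Answer: 55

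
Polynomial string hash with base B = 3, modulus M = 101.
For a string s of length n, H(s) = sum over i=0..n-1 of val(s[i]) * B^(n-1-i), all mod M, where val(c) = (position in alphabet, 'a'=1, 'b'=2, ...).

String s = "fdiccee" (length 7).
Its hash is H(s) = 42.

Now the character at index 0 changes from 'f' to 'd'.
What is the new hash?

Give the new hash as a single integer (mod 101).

val('f') = 6, val('d') = 4
Position k = 0, exponent = n-1-k = 6
B^6 mod M = 3^6 mod 101 = 22
Delta = (4 - 6) * 22 mod 101 = 57
New hash = (42 + 57) mod 101 = 99

Answer: 99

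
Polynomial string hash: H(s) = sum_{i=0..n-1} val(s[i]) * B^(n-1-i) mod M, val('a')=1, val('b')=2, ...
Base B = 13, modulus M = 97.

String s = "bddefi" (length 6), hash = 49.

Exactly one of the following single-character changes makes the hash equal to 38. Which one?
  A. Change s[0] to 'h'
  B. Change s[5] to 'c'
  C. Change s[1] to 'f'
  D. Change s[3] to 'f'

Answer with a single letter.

Answer: C

Derivation:
Option A: s[0]='b'->'h', delta=(8-2)*13^5 mod 97 = 56, hash=49+56 mod 97 = 8
Option B: s[5]='i'->'c', delta=(3-9)*13^0 mod 97 = 91, hash=49+91 mod 97 = 43
Option C: s[1]='d'->'f', delta=(6-4)*13^4 mod 97 = 86, hash=49+86 mod 97 = 38 <-- target
Option D: s[3]='e'->'f', delta=(6-5)*13^2 mod 97 = 72, hash=49+72 mod 97 = 24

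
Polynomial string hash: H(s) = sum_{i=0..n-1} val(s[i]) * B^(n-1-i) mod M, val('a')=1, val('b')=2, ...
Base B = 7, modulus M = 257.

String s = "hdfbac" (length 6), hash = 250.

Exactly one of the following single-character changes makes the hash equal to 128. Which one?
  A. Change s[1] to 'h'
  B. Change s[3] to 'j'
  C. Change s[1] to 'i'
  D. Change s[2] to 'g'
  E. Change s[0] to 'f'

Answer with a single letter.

Answer: B

Derivation:
Option A: s[1]='d'->'h', delta=(8-4)*7^4 mod 257 = 95, hash=250+95 mod 257 = 88
Option B: s[3]='b'->'j', delta=(10-2)*7^2 mod 257 = 135, hash=250+135 mod 257 = 128 <-- target
Option C: s[1]='d'->'i', delta=(9-4)*7^4 mod 257 = 183, hash=250+183 mod 257 = 176
Option D: s[2]='f'->'g', delta=(7-6)*7^3 mod 257 = 86, hash=250+86 mod 257 = 79
Option E: s[0]='h'->'f', delta=(6-8)*7^5 mod 257 = 53, hash=250+53 mod 257 = 46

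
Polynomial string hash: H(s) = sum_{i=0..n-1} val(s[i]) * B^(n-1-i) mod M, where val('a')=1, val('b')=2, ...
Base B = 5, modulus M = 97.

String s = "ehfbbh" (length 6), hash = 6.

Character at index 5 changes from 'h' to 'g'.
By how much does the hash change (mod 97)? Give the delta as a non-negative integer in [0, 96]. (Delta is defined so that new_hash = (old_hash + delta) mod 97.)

Answer: 96

Derivation:
Delta formula: (val(new) - val(old)) * B^(n-1-k) mod M
  val('g') - val('h') = 7 - 8 = -1
  B^(n-1-k) = 5^0 mod 97 = 1
  Delta = -1 * 1 mod 97 = 96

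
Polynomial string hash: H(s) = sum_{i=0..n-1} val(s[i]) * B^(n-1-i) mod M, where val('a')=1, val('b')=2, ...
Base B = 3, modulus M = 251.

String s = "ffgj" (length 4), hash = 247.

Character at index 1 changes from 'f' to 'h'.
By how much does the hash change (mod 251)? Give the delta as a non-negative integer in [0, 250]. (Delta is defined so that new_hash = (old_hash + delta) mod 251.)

Delta formula: (val(new) - val(old)) * B^(n-1-k) mod M
  val('h') - val('f') = 8 - 6 = 2
  B^(n-1-k) = 3^2 mod 251 = 9
  Delta = 2 * 9 mod 251 = 18

Answer: 18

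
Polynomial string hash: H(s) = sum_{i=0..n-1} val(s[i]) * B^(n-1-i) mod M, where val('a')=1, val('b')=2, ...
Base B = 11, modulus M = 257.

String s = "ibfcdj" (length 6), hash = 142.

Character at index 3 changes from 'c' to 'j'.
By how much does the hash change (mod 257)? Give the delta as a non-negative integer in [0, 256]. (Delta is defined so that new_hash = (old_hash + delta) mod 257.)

Delta formula: (val(new) - val(old)) * B^(n-1-k) mod M
  val('j') - val('c') = 10 - 3 = 7
  B^(n-1-k) = 11^2 mod 257 = 121
  Delta = 7 * 121 mod 257 = 76

Answer: 76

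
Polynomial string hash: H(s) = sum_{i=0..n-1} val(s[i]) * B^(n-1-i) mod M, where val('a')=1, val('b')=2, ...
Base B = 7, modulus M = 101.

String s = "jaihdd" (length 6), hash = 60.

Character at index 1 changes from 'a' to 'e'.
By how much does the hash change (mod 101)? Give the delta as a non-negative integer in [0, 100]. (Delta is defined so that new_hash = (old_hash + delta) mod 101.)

Delta formula: (val(new) - val(old)) * B^(n-1-k) mod M
  val('e') - val('a') = 5 - 1 = 4
  B^(n-1-k) = 7^4 mod 101 = 78
  Delta = 4 * 78 mod 101 = 9

Answer: 9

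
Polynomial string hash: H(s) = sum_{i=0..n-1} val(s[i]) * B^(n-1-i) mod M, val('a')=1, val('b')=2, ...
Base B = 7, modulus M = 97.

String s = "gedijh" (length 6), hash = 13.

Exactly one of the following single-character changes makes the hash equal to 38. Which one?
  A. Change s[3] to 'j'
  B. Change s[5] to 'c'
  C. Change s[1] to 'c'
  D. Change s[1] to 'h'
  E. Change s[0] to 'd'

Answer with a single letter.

Answer: D

Derivation:
Option A: s[3]='i'->'j', delta=(10-9)*7^2 mod 97 = 49, hash=13+49 mod 97 = 62
Option B: s[5]='h'->'c', delta=(3-8)*7^0 mod 97 = 92, hash=13+92 mod 97 = 8
Option C: s[1]='e'->'c', delta=(3-5)*7^4 mod 97 = 48, hash=13+48 mod 97 = 61
Option D: s[1]='e'->'h', delta=(8-5)*7^4 mod 97 = 25, hash=13+25 mod 97 = 38 <-- target
Option E: s[0]='g'->'d', delta=(4-7)*7^5 mod 97 = 19, hash=13+19 mod 97 = 32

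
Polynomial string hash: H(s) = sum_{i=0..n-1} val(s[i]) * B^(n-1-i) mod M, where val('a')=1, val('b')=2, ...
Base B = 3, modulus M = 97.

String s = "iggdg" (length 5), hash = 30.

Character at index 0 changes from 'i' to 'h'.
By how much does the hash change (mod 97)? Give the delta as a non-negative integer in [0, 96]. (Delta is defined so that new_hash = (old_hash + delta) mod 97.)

Answer: 16

Derivation:
Delta formula: (val(new) - val(old)) * B^(n-1-k) mod M
  val('h') - val('i') = 8 - 9 = -1
  B^(n-1-k) = 3^4 mod 97 = 81
  Delta = -1 * 81 mod 97 = 16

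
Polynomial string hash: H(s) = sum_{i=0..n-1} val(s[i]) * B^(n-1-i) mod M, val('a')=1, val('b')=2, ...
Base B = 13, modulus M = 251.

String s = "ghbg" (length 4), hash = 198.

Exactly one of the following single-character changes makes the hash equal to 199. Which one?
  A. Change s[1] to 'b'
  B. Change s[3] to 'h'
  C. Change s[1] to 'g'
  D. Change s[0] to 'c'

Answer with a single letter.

Option A: s[1]='h'->'b', delta=(2-8)*13^2 mod 251 = 241, hash=198+241 mod 251 = 188
Option B: s[3]='g'->'h', delta=(8-7)*13^0 mod 251 = 1, hash=198+1 mod 251 = 199 <-- target
Option C: s[1]='h'->'g', delta=(7-8)*13^2 mod 251 = 82, hash=198+82 mod 251 = 29
Option D: s[0]='g'->'c', delta=(3-7)*13^3 mod 251 = 248, hash=198+248 mod 251 = 195

Answer: B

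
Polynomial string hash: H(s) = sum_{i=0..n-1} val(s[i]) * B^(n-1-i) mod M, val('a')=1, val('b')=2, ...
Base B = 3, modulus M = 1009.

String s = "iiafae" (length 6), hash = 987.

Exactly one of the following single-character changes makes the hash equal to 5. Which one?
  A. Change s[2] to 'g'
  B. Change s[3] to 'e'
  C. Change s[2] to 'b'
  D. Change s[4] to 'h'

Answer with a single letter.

Option A: s[2]='a'->'g', delta=(7-1)*3^3 mod 1009 = 162, hash=987+162 mod 1009 = 140
Option B: s[3]='f'->'e', delta=(5-6)*3^2 mod 1009 = 1000, hash=987+1000 mod 1009 = 978
Option C: s[2]='a'->'b', delta=(2-1)*3^3 mod 1009 = 27, hash=987+27 mod 1009 = 5 <-- target
Option D: s[4]='a'->'h', delta=(8-1)*3^1 mod 1009 = 21, hash=987+21 mod 1009 = 1008

Answer: C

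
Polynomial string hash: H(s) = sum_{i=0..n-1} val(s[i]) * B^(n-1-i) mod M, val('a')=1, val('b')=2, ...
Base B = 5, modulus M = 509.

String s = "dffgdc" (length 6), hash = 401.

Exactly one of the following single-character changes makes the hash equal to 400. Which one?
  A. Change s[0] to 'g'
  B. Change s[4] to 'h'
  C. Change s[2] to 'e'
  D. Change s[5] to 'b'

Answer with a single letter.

Answer: D

Derivation:
Option A: s[0]='d'->'g', delta=(7-4)*5^5 mod 509 = 213, hash=401+213 mod 509 = 105
Option B: s[4]='d'->'h', delta=(8-4)*5^1 mod 509 = 20, hash=401+20 mod 509 = 421
Option C: s[2]='f'->'e', delta=(5-6)*5^3 mod 509 = 384, hash=401+384 mod 509 = 276
Option D: s[5]='c'->'b', delta=(2-3)*5^0 mod 509 = 508, hash=401+508 mod 509 = 400 <-- target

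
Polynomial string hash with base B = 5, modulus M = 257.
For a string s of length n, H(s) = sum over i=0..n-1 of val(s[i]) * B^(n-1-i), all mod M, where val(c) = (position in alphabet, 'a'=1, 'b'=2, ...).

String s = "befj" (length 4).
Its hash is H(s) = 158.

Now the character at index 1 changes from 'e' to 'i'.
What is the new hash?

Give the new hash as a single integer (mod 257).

Answer: 1

Derivation:
val('e') = 5, val('i') = 9
Position k = 1, exponent = n-1-k = 2
B^2 mod M = 5^2 mod 257 = 25
Delta = (9 - 5) * 25 mod 257 = 100
New hash = (158 + 100) mod 257 = 1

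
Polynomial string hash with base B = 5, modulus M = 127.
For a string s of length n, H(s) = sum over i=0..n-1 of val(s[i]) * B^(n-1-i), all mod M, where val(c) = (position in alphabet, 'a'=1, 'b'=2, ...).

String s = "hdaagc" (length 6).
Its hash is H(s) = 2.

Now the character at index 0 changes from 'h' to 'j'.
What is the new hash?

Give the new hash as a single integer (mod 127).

val('h') = 8, val('j') = 10
Position k = 0, exponent = n-1-k = 5
B^5 mod M = 5^5 mod 127 = 77
Delta = (10 - 8) * 77 mod 127 = 27
New hash = (2 + 27) mod 127 = 29

Answer: 29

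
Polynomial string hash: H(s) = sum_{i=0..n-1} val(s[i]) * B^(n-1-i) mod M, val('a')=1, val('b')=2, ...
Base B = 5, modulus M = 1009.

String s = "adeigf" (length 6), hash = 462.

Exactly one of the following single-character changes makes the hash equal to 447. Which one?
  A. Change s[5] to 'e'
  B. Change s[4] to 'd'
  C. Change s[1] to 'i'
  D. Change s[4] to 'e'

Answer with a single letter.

Option A: s[5]='f'->'e', delta=(5-6)*5^0 mod 1009 = 1008, hash=462+1008 mod 1009 = 461
Option B: s[4]='g'->'d', delta=(4-7)*5^1 mod 1009 = 994, hash=462+994 mod 1009 = 447 <-- target
Option C: s[1]='d'->'i', delta=(9-4)*5^4 mod 1009 = 98, hash=462+98 mod 1009 = 560
Option D: s[4]='g'->'e', delta=(5-7)*5^1 mod 1009 = 999, hash=462+999 mod 1009 = 452

Answer: B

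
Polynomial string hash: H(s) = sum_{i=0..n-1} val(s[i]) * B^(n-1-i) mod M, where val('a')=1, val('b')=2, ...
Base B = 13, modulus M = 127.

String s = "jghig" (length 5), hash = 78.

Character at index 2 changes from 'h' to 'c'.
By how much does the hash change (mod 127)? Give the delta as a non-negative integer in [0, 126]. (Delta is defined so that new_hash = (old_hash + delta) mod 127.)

Answer: 44

Derivation:
Delta formula: (val(new) - val(old)) * B^(n-1-k) mod M
  val('c') - val('h') = 3 - 8 = -5
  B^(n-1-k) = 13^2 mod 127 = 42
  Delta = -5 * 42 mod 127 = 44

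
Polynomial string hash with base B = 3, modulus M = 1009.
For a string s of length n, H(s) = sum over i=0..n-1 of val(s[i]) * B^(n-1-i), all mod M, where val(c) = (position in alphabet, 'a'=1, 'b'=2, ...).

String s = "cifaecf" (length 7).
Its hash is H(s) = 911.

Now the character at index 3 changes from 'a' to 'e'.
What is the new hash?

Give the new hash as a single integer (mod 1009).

Answer: 10

Derivation:
val('a') = 1, val('e') = 5
Position k = 3, exponent = n-1-k = 3
B^3 mod M = 3^3 mod 1009 = 27
Delta = (5 - 1) * 27 mod 1009 = 108
New hash = (911 + 108) mod 1009 = 10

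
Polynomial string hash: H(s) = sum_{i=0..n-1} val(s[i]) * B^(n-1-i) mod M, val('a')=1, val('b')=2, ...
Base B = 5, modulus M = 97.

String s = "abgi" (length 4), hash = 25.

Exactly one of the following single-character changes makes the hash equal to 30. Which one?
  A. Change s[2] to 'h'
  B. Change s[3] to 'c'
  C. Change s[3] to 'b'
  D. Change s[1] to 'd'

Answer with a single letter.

Answer: A

Derivation:
Option A: s[2]='g'->'h', delta=(8-7)*5^1 mod 97 = 5, hash=25+5 mod 97 = 30 <-- target
Option B: s[3]='i'->'c', delta=(3-9)*5^0 mod 97 = 91, hash=25+91 mod 97 = 19
Option C: s[3]='i'->'b', delta=(2-9)*5^0 mod 97 = 90, hash=25+90 mod 97 = 18
Option D: s[1]='b'->'d', delta=(4-2)*5^2 mod 97 = 50, hash=25+50 mod 97 = 75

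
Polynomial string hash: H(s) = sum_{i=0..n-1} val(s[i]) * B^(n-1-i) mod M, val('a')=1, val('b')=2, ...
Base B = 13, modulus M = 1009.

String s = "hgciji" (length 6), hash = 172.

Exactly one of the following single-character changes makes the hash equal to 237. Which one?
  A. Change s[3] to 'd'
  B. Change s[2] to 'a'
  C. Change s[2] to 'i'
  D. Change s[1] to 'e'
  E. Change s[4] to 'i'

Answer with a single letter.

Answer: C

Derivation:
Option A: s[3]='i'->'d', delta=(4-9)*13^2 mod 1009 = 164, hash=172+164 mod 1009 = 336
Option B: s[2]='c'->'a', delta=(1-3)*13^3 mod 1009 = 651, hash=172+651 mod 1009 = 823
Option C: s[2]='c'->'i', delta=(9-3)*13^3 mod 1009 = 65, hash=172+65 mod 1009 = 237 <-- target
Option D: s[1]='g'->'e', delta=(5-7)*13^4 mod 1009 = 391, hash=172+391 mod 1009 = 563
Option E: s[4]='j'->'i', delta=(9-10)*13^1 mod 1009 = 996, hash=172+996 mod 1009 = 159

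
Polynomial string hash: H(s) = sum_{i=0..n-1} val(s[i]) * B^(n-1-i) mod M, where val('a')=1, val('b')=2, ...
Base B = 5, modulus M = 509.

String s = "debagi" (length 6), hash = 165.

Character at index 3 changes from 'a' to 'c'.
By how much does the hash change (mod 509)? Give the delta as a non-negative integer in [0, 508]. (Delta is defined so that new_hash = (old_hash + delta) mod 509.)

Answer: 50

Derivation:
Delta formula: (val(new) - val(old)) * B^(n-1-k) mod M
  val('c') - val('a') = 3 - 1 = 2
  B^(n-1-k) = 5^2 mod 509 = 25
  Delta = 2 * 25 mod 509 = 50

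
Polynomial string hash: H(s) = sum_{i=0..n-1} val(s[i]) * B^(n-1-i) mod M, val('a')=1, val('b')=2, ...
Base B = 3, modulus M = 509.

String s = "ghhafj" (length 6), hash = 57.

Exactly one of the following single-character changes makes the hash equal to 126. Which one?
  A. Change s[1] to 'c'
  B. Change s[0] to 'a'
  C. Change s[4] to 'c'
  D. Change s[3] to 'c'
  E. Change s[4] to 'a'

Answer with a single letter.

Answer: B

Derivation:
Option A: s[1]='h'->'c', delta=(3-8)*3^4 mod 509 = 104, hash=57+104 mod 509 = 161
Option B: s[0]='g'->'a', delta=(1-7)*3^5 mod 509 = 69, hash=57+69 mod 509 = 126 <-- target
Option C: s[4]='f'->'c', delta=(3-6)*3^1 mod 509 = 500, hash=57+500 mod 509 = 48
Option D: s[3]='a'->'c', delta=(3-1)*3^2 mod 509 = 18, hash=57+18 mod 509 = 75
Option E: s[4]='f'->'a', delta=(1-6)*3^1 mod 509 = 494, hash=57+494 mod 509 = 42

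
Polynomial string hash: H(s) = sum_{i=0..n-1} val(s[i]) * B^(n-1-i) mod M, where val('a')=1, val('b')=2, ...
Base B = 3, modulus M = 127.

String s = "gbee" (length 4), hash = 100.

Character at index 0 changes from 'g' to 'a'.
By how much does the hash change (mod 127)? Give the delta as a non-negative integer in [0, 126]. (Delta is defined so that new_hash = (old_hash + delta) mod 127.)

Answer: 92

Derivation:
Delta formula: (val(new) - val(old)) * B^(n-1-k) mod M
  val('a') - val('g') = 1 - 7 = -6
  B^(n-1-k) = 3^3 mod 127 = 27
  Delta = -6 * 27 mod 127 = 92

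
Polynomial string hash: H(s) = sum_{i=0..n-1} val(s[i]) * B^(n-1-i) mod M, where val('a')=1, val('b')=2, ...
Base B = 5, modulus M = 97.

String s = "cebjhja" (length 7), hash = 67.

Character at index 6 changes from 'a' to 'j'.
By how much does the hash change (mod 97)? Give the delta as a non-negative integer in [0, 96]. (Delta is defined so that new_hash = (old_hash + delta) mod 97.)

Delta formula: (val(new) - val(old)) * B^(n-1-k) mod M
  val('j') - val('a') = 10 - 1 = 9
  B^(n-1-k) = 5^0 mod 97 = 1
  Delta = 9 * 1 mod 97 = 9

Answer: 9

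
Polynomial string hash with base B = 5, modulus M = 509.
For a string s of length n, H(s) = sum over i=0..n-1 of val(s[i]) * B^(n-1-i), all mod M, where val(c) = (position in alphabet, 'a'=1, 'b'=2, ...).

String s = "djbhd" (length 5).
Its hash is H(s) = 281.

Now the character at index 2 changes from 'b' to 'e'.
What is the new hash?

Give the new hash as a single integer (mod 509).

val('b') = 2, val('e') = 5
Position k = 2, exponent = n-1-k = 2
B^2 mod M = 5^2 mod 509 = 25
Delta = (5 - 2) * 25 mod 509 = 75
New hash = (281 + 75) mod 509 = 356

Answer: 356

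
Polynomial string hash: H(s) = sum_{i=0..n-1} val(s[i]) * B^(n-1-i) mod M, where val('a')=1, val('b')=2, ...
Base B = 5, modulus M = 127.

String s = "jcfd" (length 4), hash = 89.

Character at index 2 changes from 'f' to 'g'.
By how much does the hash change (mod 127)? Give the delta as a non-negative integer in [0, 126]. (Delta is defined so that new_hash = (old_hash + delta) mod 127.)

Answer: 5

Derivation:
Delta formula: (val(new) - val(old)) * B^(n-1-k) mod M
  val('g') - val('f') = 7 - 6 = 1
  B^(n-1-k) = 5^1 mod 127 = 5
  Delta = 1 * 5 mod 127 = 5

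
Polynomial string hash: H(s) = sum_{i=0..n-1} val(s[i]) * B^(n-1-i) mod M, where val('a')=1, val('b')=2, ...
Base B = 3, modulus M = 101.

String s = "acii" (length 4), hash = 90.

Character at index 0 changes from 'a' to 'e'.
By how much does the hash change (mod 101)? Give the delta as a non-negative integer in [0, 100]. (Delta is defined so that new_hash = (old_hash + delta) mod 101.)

Delta formula: (val(new) - val(old)) * B^(n-1-k) mod M
  val('e') - val('a') = 5 - 1 = 4
  B^(n-1-k) = 3^3 mod 101 = 27
  Delta = 4 * 27 mod 101 = 7

Answer: 7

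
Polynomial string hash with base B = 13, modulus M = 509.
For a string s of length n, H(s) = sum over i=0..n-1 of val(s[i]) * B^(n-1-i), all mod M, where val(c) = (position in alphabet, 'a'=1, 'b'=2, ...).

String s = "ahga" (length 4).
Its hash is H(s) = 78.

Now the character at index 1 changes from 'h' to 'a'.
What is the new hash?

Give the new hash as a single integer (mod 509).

Answer: 422

Derivation:
val('h') = 8, val('a') = 1
Position k = 1, exponent = n-1-k = 2
B^2 mod M = 13^2 mod 509 = 169
Delta = (1 - 8) * 169 mod 509 = 344
New hash = (78 + 344) mod 509 = 422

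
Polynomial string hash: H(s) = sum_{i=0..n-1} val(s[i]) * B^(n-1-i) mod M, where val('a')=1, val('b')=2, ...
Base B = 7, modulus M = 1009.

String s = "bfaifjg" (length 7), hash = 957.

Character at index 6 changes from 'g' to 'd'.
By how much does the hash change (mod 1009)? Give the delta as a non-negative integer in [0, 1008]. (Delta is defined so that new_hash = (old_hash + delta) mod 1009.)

Delta formula: (val(new) - val(old)) * B^(n-1-k) mod M
  val('d') - val('g') = 4 - 7 = -3
  B^(n-1-k) = 7^0 mod 1009 = 1
  Delta = -3 * 1 mod 1009 = 1006

Answer: 1006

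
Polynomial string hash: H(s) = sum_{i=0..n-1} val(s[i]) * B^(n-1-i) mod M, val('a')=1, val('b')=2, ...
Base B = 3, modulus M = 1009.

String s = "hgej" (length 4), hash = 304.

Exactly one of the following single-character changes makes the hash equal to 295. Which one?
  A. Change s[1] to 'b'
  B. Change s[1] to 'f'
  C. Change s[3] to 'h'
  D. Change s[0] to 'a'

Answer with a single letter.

Answer: B

Derivation:
Option A: s[1]='g'->'b', delta=(2-7)*3^2 mod 1009 = 964, hash=304+964 mod 1009 = 259
Option B: s[1]='g'->'f', delta=(6-7)*3^2 mod 1009 = 1000, hash=304+1000 mod 1009 = 295 <-- target
Option C: s[3]='j'->'h', delta=(8-10)*3^0 mod 1009 = 1007, hash=304+1007 mod 1009 = 302
Option D: s[0]='h'->'a', delta=(1-8)*3^3 mod 1009 = 820, hash=304+820 mod 1009 = 115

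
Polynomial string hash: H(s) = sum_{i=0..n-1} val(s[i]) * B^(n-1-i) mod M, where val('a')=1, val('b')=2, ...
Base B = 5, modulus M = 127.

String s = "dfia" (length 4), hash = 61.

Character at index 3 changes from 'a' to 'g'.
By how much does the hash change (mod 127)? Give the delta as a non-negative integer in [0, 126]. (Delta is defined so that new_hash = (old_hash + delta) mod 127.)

Delta formula: (val(new) - val(old)) * B^(n-1-k) mod M
  val('g') - val('a') = 7 - 1 = 6
  B^(n-1-k) = 5^0 mod 127 = 1
  Delta = 6 * 1 mod 127 = 6

Answer: 6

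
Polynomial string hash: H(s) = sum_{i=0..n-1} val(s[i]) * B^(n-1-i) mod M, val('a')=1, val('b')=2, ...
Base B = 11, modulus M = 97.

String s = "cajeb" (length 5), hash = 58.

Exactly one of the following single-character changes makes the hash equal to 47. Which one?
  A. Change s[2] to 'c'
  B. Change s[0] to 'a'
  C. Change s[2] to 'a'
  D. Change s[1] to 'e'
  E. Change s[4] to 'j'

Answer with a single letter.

Option A: s[2]='j'->'c', delta=(3-10)*11^2 mod 97 = 26, hash=58+26 mod 97 = 84
Option B: s[0]='c'->'a', delta=(1-3)*11^4 mod 97 = 12, hash=58+12 mod 97 = 70
Option C: s[2]='j'->'a', delta=(1-10)*11^2 mod 97 = 75, hash=58+75 mod 97 = 36
Option D: s[1]='a'->'e', delta=(5-1)*11^3 mod 97 = 86, hash=58+86 mod 97 = 47 <-- target
Option E: s[4]='b'->'j', delta=(10-2)*11^0 mod 97 = 8, hash=58+8 mod 97 = 66

Answer: D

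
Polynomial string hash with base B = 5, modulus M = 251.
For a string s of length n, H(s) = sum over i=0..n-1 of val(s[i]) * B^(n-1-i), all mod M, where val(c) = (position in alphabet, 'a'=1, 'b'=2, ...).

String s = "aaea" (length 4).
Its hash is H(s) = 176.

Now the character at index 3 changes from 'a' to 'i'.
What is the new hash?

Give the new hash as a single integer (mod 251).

val('a') = 1, val('i') = 9
Position k = 3, exponent = n-1-k = 0
B^0 mod M = 5^0 mod 251 = 1
Delta = (9 - 1) * 1 mod 251 = 8
New hash = (176 + 8) mod 251 = 184

Answer: 184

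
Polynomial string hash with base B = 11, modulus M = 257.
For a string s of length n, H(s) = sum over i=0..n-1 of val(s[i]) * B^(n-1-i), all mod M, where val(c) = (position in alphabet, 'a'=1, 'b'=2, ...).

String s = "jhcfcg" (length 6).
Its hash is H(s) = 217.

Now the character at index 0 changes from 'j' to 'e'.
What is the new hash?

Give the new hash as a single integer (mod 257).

Answer: 143

Derivation:
val('j') = 10, val('e') = 5
Position k = 0, exponent = n-1-k = 5
B^5 mod M = 11^5 mod 257 = 169
Delta = (5 - 10) * 169 mod 257 = 183
New hash = (217 + 183) mod 257 = 143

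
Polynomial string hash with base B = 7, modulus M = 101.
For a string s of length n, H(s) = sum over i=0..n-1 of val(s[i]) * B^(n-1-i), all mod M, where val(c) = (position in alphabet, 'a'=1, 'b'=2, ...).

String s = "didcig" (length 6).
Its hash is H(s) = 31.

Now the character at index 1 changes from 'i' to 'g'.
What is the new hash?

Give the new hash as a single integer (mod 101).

val('i') = 9, val('g') = 7
Position k = 1, exponent = n-1-k = 4
B^4 mod M = 7^4 mod 101 = 78
Delta = (7 - 9) * 78 mod 101 = 46
New hash = (31 + 46) mod 101 = 77

Answer: 77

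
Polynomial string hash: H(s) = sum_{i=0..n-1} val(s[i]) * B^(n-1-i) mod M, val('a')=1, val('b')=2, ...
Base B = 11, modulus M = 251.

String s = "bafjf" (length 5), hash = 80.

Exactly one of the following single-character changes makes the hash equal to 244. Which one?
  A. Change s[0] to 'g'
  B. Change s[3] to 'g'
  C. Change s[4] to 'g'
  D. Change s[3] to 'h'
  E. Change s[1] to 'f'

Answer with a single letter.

Answer: A

Derivation:
Option A: s[0]='b'->'g', delta=(7-2)*11^4 mod 251 = 164, hash=80+164 mod 251 = 244 <-- target
Option B: s[3]='j'->'g', delta=(7-10)*11^1 mod 251 = 218, hash=80+218 mod 251 = 47
Option C: s[4]='f'->'g', delta=(7-6)*11^0 mod 251 = 1, hash=80+1 mod 251 = 81
Option D: s[3]='j'->'h', delta=(8-10)*11^1 mod 251 = 229, hash=80+229 mod 251 = 58
Option E: s[1]='a'->'f', delta=(6-1)*11^3 mod 251 = 129, hash=80+129 mod 251 = 209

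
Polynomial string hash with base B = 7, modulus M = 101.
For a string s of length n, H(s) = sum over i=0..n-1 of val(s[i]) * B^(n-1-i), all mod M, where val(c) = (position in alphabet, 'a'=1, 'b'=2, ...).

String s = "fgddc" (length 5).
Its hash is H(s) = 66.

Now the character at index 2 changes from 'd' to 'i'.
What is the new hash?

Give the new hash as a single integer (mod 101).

Answer: 8

Derivation:
val('d') = 4, val('i') = 9
Position k = 2, exponent = n-1-k = 2
B^2 mod M = 7^2 mod 101 = 49
Delta = (9 - 4) * 49 mod 101 = 43
New hash = (66 + 43) mod 101 = 8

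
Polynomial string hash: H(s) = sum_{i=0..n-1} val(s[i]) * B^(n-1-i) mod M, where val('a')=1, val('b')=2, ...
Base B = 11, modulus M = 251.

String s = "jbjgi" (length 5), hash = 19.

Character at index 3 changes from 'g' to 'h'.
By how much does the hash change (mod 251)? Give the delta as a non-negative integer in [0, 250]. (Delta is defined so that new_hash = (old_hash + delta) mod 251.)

Answer: 11

Derivation:
Delta formula: (val(new) - val(old)) * B^(n-1-k) mod M
  val('h') - val('g') = 8 - 7 = 1
  B^(n-1-k) = 11^1 mod 251 = 11
  Delta = 1 * 11 mod 251 = 11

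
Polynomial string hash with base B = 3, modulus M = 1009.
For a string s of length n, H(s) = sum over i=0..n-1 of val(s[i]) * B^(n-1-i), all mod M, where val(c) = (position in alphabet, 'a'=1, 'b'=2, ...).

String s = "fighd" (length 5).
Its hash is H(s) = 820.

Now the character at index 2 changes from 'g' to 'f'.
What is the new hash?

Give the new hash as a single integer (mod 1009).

val('g') = 7, val('f') = 6
Position k = 2, exponent = n-1-k = 2
B^2 mod M = 3^2 mod 1009 = 9
Delta = (6 - 7) * 9 mod 1009 = 1000
New hash = (820 + 1000) mod 1009 = 811

Answer: 811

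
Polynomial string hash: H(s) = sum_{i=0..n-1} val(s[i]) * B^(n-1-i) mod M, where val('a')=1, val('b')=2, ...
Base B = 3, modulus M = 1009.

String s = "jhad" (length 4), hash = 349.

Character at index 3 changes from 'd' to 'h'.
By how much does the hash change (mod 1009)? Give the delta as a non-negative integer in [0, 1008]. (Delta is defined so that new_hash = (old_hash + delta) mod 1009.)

Delta formula: (val(new) - val(old)) * B^(n-1-k) mod M
  val('h') - val('d') = 8 - 4 = 4
  B^(n-1-k) = 3^0 mod 1009 = 1
  Delta = 4 * 1 mod 1009 = 4

Answer: 4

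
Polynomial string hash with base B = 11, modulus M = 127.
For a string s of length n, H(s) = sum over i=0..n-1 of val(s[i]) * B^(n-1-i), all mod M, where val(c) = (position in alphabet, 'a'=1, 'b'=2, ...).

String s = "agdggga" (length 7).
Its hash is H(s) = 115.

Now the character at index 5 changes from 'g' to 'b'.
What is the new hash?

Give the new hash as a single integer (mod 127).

val('g') = 7, val('b') = 2
Position k = 5, exponent = n-1-k = 1
B^1 mod M = 11^1 mod 127 = 11
Delta = (2 - 7) * 11 mod 127 = 72
New hash = (115 + 72) mod 127 = 60

Answer: 60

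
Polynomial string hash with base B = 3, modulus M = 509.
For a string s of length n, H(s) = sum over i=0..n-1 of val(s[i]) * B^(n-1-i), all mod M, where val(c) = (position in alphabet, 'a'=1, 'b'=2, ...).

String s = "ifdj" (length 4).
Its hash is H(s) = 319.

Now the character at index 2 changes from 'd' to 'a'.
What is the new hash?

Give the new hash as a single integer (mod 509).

val('d') = 4, val('a') = 1
Position k = 2, exponent = n-1-k = 1
B^1 mod M = 3^1 mod 509 = 3
Delta = (1 - 4) * 3 mod 509 = 500
New hash = (319 + 500) mod 509 = 310

Answer: 310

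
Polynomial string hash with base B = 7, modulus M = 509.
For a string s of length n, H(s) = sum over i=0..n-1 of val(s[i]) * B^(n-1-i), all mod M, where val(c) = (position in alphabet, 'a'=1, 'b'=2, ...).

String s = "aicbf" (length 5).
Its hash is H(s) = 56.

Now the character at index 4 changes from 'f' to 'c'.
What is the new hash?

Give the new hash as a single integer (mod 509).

Answer: 53

Derivation:
val('f') = 6, val('c') = 3
Position k = 4, exponent = n-1-k = 0
B^0 mod M = 7^0 mod 509 = 1
Delta = (3 - 6) * 1 mod 509 = 506
New hash = (56 + 506) mod 509 = 53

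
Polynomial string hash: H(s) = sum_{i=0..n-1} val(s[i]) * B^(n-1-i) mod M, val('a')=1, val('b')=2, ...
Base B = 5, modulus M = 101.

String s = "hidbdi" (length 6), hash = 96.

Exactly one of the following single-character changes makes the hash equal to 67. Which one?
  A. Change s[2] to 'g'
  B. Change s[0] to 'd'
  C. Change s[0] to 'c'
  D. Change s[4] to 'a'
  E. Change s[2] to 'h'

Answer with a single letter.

Answer: A

Derivation:
Option A: s[2]='d'->'g', delta=(7-4)*5^3 mod 101 = 72, hash=96+72 mod 101 = 67 <-- target
Option B: s[0]='h'->'d', delta=(4-8)*5^5 mod 101 = 24, hash=96+24 mod 101 = 19
Option C: s[0]='h'->'c', delta=(3-8)*5^5 mod 101 = 30, hash=96+30 mod 101 = 25
Option D: s[4]='d'->'a', delta=(1-4)*5^1 mod 101 = 86, hash=96+86 mod 101 = 81
Option E: s[2]='d'->'h', delta=(8-4)*5^3 mod 101 = 96, hash=96+96 mod 101 = 91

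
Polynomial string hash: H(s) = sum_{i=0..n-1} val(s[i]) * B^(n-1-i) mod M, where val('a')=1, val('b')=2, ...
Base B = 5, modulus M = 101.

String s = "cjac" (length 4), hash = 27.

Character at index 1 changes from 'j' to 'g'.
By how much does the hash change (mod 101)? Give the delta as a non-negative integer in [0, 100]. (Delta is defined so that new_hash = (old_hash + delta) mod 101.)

Answer: 26

Derivation:
Delta formula: (val(new) - val(old)) * B^(n-1-k) mod M
  val('g') - val('j') = 7 - 10 = -3
  B^(n-1-k) = 5^2 mod 101 = 25
  Delta = -3 * 25 mod 101 = 26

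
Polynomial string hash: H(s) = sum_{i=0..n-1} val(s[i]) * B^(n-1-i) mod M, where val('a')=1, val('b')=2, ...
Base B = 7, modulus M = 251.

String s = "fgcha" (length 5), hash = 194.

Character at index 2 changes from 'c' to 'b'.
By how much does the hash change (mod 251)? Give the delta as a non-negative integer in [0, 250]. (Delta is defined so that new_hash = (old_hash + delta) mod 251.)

Delta formula: (val(new) - val(old)) * B^(n-1-k) mod M
  val('b') - val('c') = 2 - 3 = -1
  B^(n-1-k) = 7^2 mod 251 = 49
  Delta = -1 * 49 mod 251 = 202

Answer: 202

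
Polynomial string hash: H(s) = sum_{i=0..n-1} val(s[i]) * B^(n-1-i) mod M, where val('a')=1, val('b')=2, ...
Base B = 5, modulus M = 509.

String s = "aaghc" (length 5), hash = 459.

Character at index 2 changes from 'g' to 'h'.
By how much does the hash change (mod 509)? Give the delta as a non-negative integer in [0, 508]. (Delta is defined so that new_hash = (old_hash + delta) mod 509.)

Answer: 25

Derivation:
Delta formula: (val(new) - val(old)) * B^(n-1-k) mod M
  val('h') - val('g') = 8 - 7 = 1
  B^(n-1-k) = 5^2 mod 509 = 25
  Delta = 1 * 25 mod 509 = 25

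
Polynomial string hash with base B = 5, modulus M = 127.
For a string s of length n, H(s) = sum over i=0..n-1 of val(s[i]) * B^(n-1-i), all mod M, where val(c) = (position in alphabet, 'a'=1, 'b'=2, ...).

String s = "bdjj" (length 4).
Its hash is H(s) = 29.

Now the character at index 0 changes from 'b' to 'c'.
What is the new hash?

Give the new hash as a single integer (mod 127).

Answer: 27

Derivation:
val('b') = 2, val('c') = 3
Position k = 0, exponent = n-1-k = 3
B^3 mod M = 5^3 mod 127 = 125
Delta = (3 - 2) * 125 mod 127 = 125
New hash = (29 + 125) mod 127 = 27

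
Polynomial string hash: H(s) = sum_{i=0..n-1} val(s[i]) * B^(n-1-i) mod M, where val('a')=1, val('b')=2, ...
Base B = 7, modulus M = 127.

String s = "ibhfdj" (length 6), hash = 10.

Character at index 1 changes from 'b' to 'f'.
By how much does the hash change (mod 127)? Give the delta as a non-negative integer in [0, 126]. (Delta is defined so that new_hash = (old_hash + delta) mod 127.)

Answer: 79

Derivation:
Delta formula: (val(new) - val(old)) * B^(n-1-k) mod M
  val('f') - val('b') = 6 - 2 = 4
  B^(n-1-k) = 7^4 mod 127 = 115
  Delta = 4 * 115 mod 127 = 79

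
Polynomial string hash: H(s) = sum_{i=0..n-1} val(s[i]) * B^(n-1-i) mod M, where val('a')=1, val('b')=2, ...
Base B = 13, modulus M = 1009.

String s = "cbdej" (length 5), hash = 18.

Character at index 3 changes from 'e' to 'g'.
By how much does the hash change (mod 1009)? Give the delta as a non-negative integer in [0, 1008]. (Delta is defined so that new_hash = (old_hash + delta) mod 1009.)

Answer: 26

Derivation:
Delta formula: (val(new) - val(old)) * B^(n-1-k) mod M
  val('g') - val('e') = 7 - 5 = 2
  B^(n-1-k) = 13^1 mod 1009 = 13
  Delta = 2 * 13 mod 1009 = 26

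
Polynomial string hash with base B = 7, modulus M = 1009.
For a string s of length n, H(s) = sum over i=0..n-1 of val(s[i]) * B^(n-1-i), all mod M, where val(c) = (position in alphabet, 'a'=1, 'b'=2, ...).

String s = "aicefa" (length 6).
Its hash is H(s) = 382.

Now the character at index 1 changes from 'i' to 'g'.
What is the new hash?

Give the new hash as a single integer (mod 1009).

Answer: 625

Derivation:
val('i') = 9, val('g') = 7
Position k = 1, exponent = n-1-k = 4
B^4 mod M = 7^4 mod 1009 = 383
Delta = (7 - 9) * 383 mod 1009 = 243
New hash = (382 + 243) mod 1009 = 625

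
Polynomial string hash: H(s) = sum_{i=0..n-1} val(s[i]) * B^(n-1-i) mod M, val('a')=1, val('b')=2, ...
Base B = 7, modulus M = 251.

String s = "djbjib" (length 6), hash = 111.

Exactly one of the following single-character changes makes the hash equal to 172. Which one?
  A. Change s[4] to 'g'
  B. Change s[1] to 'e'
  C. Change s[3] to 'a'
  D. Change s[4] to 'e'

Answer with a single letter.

Answer: C

Derivation:
Option A: s[4]='i'->'g', delta=(7-9)*7^1 mod 251 = 237, hash=111+237 mod 251 = 97
Option B: s[1]='j'->'e', delta=(5-10)*7^4 mod 251 = 43, hash=111+43 mod 251 = 154
Option C: s[3]='j'->'a', delta=(1-10)*7^2 mod 251 = 61, hash=111+61 mod 251 = 172 <-- target
Option D: s[4]='i'->'e', delta=(5-9)*7^1 mod 251 = 223, hash=111+223 mod 251 = 83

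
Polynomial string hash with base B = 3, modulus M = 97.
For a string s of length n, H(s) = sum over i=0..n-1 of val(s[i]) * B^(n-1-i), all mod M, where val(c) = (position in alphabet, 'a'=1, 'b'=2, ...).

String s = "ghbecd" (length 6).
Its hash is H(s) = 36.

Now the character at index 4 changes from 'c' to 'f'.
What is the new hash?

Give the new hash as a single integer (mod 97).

Answer: 45

Derivation:
val('c') = 3, val('f') = 6
Position k = 4, exponent = n-1-k = 1
B^1 mod M = 3^1 mod 97 = 3
Delta = (6 - 3) * 3 mod 97 = 9
New hash = (36 + 9) mod 97 = 45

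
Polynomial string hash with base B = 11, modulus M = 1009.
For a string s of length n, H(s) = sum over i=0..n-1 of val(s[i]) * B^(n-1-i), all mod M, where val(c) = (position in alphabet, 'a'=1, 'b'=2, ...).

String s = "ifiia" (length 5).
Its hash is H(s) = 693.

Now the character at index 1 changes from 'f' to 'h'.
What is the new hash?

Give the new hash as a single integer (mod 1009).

val('f') = 6, val('h') = 8
Position k = 1, exponent = n-1-k = 3
B^3 mod M = 11^3 mod 1009 = 322
Delta = (8 - 6) * 322 mod 1009 = 644
New hash = (693 + 644) mod 1009 = 328

Answer: 328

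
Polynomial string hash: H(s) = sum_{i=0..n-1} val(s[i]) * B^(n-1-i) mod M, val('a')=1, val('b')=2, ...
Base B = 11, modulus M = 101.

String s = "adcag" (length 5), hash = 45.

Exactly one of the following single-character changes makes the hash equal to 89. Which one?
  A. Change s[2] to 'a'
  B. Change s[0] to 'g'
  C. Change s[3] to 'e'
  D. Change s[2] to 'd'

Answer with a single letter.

Answer: C

Derivation:
Option A: s[2]='c'->'a', delta=(1-3)*11^2 mod 101 = 61, hash=45+61 mod 101 = 5
Option B: s[0]='a'->'g', delta=(7-1)*11^4 mod 101 = 77, hash=45+77 mod 101 = 21
Option C: s[3]='a'->'e', delta=(5-1)*11^1 mod 101 = 44, hash=45+44 mod 101 = 89 <-- target
Option D: s[2]='c'->'d', delta=(4-3)*11^2 mod 101 = 20, hash=45+20 mod 101 = 65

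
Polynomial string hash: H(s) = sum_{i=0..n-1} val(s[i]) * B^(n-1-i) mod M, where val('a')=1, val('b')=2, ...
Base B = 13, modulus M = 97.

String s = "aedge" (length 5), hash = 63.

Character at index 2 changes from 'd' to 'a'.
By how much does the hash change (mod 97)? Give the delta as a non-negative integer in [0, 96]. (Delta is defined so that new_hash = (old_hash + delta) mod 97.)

Delta formula: (val(new) - val(old)) * B^(n-1-k) mod M
  val('a') - val('d') = 1 - 4 = -3
  B^(n-1-k) = 13^2 mod 97 = 72
  Delta = -3 * 72 mod 97 = 75

Answer: 75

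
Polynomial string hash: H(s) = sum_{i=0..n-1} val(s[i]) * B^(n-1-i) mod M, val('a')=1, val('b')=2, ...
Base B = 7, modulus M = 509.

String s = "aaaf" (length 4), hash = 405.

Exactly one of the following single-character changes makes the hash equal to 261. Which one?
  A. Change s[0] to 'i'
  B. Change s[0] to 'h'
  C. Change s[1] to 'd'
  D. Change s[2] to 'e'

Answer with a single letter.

Option A: s[0]='a'->'i', delta=(9-1)*7^3 mod 509 = 199, hash=405+199 mod 509 = 95
Option B: s[0]='a'->'h', delta=(8-1)*7^3 mod 509 = 365, hash=405+365 mod 509 = 261 <-- target
Option C: s[1]='a'->'d', delta=(4-1)*7^2 mod 509 = 147, hash=405+147 mod 509 = 43
Option D: s[2]='a'->'e', delta=(5-1)*7^1 mod 509 = 28, hash=405+28 mod 509 = 433

Answer: B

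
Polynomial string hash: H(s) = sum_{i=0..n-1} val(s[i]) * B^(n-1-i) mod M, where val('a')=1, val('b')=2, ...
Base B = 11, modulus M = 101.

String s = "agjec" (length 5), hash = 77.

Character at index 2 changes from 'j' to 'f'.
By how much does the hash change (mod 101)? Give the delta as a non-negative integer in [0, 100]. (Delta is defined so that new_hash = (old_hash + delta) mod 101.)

Delta formula: (val(new) - val(old)) * B^(n-1-k) mod M
  val('f') - val('j') = 6 - 10 = -4
  B^(n-1-k) = 11^2 mod 101 = 20
  Delta = -4 * 20 mod 101 = 21

Answer: 21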